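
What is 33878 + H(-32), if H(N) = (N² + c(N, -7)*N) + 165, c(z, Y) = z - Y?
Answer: 35867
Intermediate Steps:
H(N) = 165 + N² + N*(7 + N) (H(N) = (N² + (N - 1*(-7))*N) + 165 = (N² + (N + 7)*N) + 165 = (N² + (7 + N)*N) + 165 = (N² + N*(7 + N)) + 165 = 165 + N² + N*(7 + N))
33878 + H(-32) = 33878 + (165 + (-32)² - 32*(7 - 32)) = 33878 + (165 + 1024 - 32*(-25)) = 33878 + (165 + 1024 + 800) = 33878 + 1989 = 35867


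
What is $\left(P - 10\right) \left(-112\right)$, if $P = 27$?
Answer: $-1904$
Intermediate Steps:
$\left(P - 10\right) \left(-112\right) = \left(27 - 10\right) \left(-112\right) = 17 \left(-112\right) = -1904$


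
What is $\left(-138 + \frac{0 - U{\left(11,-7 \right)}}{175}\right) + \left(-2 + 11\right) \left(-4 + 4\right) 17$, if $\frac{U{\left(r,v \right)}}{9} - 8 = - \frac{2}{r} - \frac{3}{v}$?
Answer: $- \frac{373053}{2695} \approx -138.42$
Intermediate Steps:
$U{\left(r,v \right)} = 72 - \frac{27}{v} - \frac{18}{r}$ ($U{\left(r,v \right)} = 72 + 9 \left(- \frac{2}{r} - \frac{3}{v}\right) = 72 + 9 \left(- \frac{3}{v} - \frac{2}{r}\right) = 72 - \left(\frac{18}{r} + \frac{27}{v}\right) = 72 - \frac{27}{v} - \frac{18}{r}$)
$\left(-138 + \frac{0 - U{\left(11,-7 \right)}}{175}\right) + \left(-2 + 11\right) \left(-4 + 4\right) 17 = \left(-138 + \frac{0 - \left(72 - \frac{27}{-7} - \frac{18}{11}\right)}{175}\right) + \left(-2 + 11\right) \left(-4 + 4\right) 17 = \left(-138 + \left(0 - \left(72 - - \frac{27}{7} - \frac{18}{11}\right)\right) \frac{1}{175}\right) + 9 \cdot 0 \cdot 17 = \left(-138 + \left(0 - \left(72 + \frac{27}{7} - \frac{18}{11}\right)\right) \frac{1}{175}\right) + 0 \cdot 17 = \left(-138 + \left(0 - \frac{5715}{77}\right) \frac{1}{175}\right) + 0 = \left(-138 - \frac{1143}{2695}\right) + 0 = - \frac{373053}{2695} + 0 = - \frac{373053}{2695}$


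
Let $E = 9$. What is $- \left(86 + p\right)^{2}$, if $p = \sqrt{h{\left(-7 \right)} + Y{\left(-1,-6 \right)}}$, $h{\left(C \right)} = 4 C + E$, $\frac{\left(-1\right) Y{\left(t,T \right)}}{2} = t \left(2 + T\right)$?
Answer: $-7369 - 516 i \sqrt{3} \approx -7369.0 - 893.74 i$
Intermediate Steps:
$Y{\left(t,T \right)} = - 2 t \left(2 + T\right)$
$h{\left(C \right)} = 9 + 4 C$ ($h{\left(C \right)} = 4 C + 9 = 9 + 4 C$)
$p = 3 i \sqrt{3}$ ($p = \sqrt{\left(9 + 4 \left(-7\right)\right) - - 2 \left(2 - 6\right)} = \sqrt{\left(9 - 28\right) - \left(-2\right) \left(-4\right)} = \sqrt{-19 - 8} = \sqrt{-27} = 3 i \sqrt{3} \approx 5.1962 i$)
$- \left(86 + p\right)^{2} = - \left(86 + 3 i \sqrt{3}\right)^{2}$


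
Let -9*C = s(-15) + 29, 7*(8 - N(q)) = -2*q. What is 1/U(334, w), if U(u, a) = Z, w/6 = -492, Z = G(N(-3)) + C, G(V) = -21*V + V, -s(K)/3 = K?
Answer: -63/9518 ≈ -0.0066190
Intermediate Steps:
N(q) = 8 + 2*q/7 (N(q) = 8 - (-2)*q/7 = 8 + 2*q/7)
s(K) = -3*K
G(V) = -20*V
C = -74/9 (C = -(-3*(-15) + 29)/9 = -(45 + 29)/9 = -⅑*74 = -74/9 ≈ -8.2222)
Z = -9518/63 (Z = -20*(8 + (2/7)*(-3)) - 74/9 = -20*(8 - 6/7) - 74/9 = -20*50/7 - 74/9 = -1000/7 - 74/9 = -9518/63 ≈ -151.08)
w = -2952 (w = 6*(-492) = -2952)
U(u, a) = -9518/63
1/U(334, w) = 1/(-9518/63) = -63/9518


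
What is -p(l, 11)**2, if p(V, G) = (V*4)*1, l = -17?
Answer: -4624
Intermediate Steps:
p(V, G) = 4*V (p(V, G) = (4*V)*1 = 4*V)
-p(l, 11)**2 = -(4*(-17))**2 = -1*(-68)**2 = -1*4624 = -4624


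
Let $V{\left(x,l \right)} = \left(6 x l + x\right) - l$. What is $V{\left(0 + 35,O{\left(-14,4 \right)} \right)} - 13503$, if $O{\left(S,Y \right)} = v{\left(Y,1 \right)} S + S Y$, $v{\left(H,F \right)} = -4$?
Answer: $-13468$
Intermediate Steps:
$O{\left(S,Y \right)} = - 4 S + S Y$
$V{\left(x,l \right)} = x - l + 6 l x$ ($V{\left(x,l \right)} = \left(6 l x + x\right) - l = \left(x + 6 l x\right) - l = x - l + 6 l x$)
$V{\left(0 + 35,O{\left(-14,4 \right)} \right)} - 13503 = \left(\left(0 + 35\right) - - 14 \left(-4 + 4\right) + 6 \left(- 14 \left(-4 + 4\right)\right) \left(0 + 35\right)\right) - 13503 = \left(35 - \left(-14\right) 0 + 6 \left(\left(-14\right) 0\right) 35\right) - 13503 = \left(35 - 0 + 6 \cdot 0 \cdot 35\right) - 13503 = \left(35 + 0 + 0\right) - 13503 = 35 - 13503 = -13468$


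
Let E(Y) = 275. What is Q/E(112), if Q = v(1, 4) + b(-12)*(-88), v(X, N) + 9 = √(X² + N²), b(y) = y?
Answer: 1047/275 + √17/275 ≈ 3.8223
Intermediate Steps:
v(X, N) = -9 + √(N² + X²) (v(X, N) = -9 + √(X² + N²) = -9 + √(N² + X²))
Q = 1047 + √17 (Q = (-9 + √(4² + 1²)) - 12*(-88) = (-9 + √(16 + 1)) + 1056 = (-9 + √17) + 1056 = 1047 + √17 ≈ 1051.1)
Q/E(112) = (1047 + √17)/275 = (1047 + √17)*(1/275) = 1047/275 + √17/275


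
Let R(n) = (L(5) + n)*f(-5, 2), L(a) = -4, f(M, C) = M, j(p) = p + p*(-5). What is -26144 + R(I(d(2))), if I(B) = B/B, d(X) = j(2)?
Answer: -26129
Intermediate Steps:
j(p) = -4*p (j(p) = p - 5*p = -4*p)
d(X) = -8 (d(X) = -4*2 = -8)
I(B) = 1
R(n) = 20 - 5*n (R(n) = (-4 + n)*(-5) = 20 - 5*n)
-26144 + R(I(d(2))) = -26144 + (20 - 5*1) = -26144 + (20 - 5) = -26144 + 15 = -26129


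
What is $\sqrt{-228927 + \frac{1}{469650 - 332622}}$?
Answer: $\frac{i \sqrt{1074621842571435}}{68514} \approx 478.46 i$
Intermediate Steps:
$\sqrt{-228927 + \frac{1}{469650 - 332622}} = \sqrt{-228927 + \frac{1}{137028}} = \sqrt{- \frac{31369408955}{137028}} = \frac{i \sqrt{1074621842571435}}{68514}$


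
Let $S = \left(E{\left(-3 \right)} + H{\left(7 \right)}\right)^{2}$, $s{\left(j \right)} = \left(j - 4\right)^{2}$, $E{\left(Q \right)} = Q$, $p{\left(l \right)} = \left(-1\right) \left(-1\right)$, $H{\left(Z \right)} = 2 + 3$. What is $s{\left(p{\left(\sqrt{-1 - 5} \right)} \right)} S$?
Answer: $36$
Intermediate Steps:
$H{\left(Z \right)} = 5$
$p{\left(l \right)} = 1$
$s{\left(j \right)} = \left(-4 + j\right)^{2}$
$S = 4$ ($S = \left(-3 + 5\right)^{2} = 2^{2} = 4$)
$s{\left(p{\left(\sqrt{-1 - 5} \right)} \right)} S = \left(-4 + 1\right)^{2} \cdot 4 = \left(-3\right)^{2} \cdot 4 = 9 \cdot 4 = 36$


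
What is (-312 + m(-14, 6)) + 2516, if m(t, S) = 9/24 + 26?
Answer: 17843/8 ≈ 2230.4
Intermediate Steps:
m(t, S) = 211/8 (m(t, S) = 9*(1/24) + 26 = 3/8 + 26 = 211/8)
(-312 + m(-14, 6)) + 2516 = (-312 + 211/8) + 2516 = -2285/8 + 2516 = 17843/8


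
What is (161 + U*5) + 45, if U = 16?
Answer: 286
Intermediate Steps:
(161 + U*5) + 45 = (161 + 16*5) + 45 = (161 + 80) + 45 = 241 + 45 = 286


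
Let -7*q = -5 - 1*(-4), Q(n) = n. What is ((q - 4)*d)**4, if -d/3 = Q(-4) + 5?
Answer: 43046721/2401 ≈ 17929.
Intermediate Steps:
q = 1/7 (q = -(-5 - 1*(-4))/7 = -(-5 + 4)/7 = -1/7*(-1) = 1/7 ≈ 0.14286)
d = -3 (d = -3*(-4 + 5) = -3*1 = -3)
((q - 4)*d)**4 = ((1/7 - 4)*(-3))**4 = (-27/7*(-3))**4 = (81/7)**4 = 43046721/2401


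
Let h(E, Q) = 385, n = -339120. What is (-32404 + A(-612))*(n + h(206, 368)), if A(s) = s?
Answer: 11183674760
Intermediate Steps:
(-32404 + A(-612))*(n + h(206, 368)) = (-32404 - 612)*(-339120 + 385) = -33016*(-338735) = 11183674760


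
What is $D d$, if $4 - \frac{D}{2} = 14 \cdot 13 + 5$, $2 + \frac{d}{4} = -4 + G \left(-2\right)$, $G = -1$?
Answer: $5856$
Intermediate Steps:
$d = -16$ ($d = -8 + 4 \left(-4 - -2\right) = -8 + 4 \left(-4 + 2\right) = -8 + 4 \left(-2\right) = -8 - 8 = -16$)
$D = -366$ ($D = 8 - 2 \left(14 \cdot 13 + 5\right) = 8 - 2 \left(182 + 5\right) = 8 - 374 = -366$)
$D d = \left(-366\right) \left(-16\right) = 5856$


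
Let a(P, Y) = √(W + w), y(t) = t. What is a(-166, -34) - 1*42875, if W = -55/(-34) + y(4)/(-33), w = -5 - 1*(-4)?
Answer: -42875 + √624954/1122 ≈ -42874.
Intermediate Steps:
w = -1 (w = -5 + 4 = -1)
W = 1679/1122 (W = -55/(-34) + 4/(-33) = -55*(-1/34) + 4*(-1/33) = 55/34 - 4/33 = 1679/1122 ≈ 1.4964)
a(P, Y) = √624954/1122 (a(P, Y) = √(1679/1122 - 1) = √(557/1122) = √624954/1122)
a(-166, -34) - 1*42875 = √624954/1122 - 1*42875 = √624954/1122 - 42875 = -42875 + √624954/1122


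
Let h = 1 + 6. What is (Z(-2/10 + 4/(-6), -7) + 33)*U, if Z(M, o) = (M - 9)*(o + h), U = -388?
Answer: -12804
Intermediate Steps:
h = 7
Z(M, o) = (-9 + M)*(7 + o) (Z(M, o) = (M - 9)*(o + 7) = (-9 + M)*(7 + o))
(Z(-2/10 + 4/(-6), -7) + 33)*U = ((-63 - 9*(-7) + 7*(-2/10 + 4/(-6)) + (-2/10 + 4/(-6))*(-7)) + 33)*(-388) = ((-63 + 63 + 7*(-2*⅒ + 4*(-⅙)) + (-2*⅒ + 4*(-⅙))*(-7)) + 33)*(-388) = ((-63 + 63 + 7*(-⅕ - ⅔) + (-⅕ - ⅔)*(-7)) + 33)*(-388) = ((-63 + 63 + 7*(-13/15) - 13/15*(-7)) + 33)*(-388) = ((-63 + 63 - 91/15 + 91/15) + 33)*(-388) = (0 + 33)*(-388) = 33*(-388) = -12804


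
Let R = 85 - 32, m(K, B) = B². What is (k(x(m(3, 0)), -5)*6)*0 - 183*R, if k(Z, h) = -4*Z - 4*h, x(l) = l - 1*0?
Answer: -9699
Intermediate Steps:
x(l) = l (x(l) = l + 0 = l)
R = 53
(k(x(m(3, 0)), -5)*6)*0 - 183*R = ((-4*0² - 4*(-5))*6)*0 - 183*53 = ((-4*0 + 20)*6)*0 - 9699 = ((0 + 20)*6)*0 - 9699 = (20*6)*0 - 9699 = 120*0 - 9699 = 0 - 9699 = -9699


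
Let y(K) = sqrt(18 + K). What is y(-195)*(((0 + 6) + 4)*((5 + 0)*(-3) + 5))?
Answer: -100*I*sqrt(177) ≈ -1330.4*I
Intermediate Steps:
y(-195)*(((0 + 6) + 4)*((5 + 0)*(-3) + 5)) = sqrt(18 - 195)*(((0 + 6) + 4)*((5 + 0)*(-3) + 5)) = sqrt(-177)*((6 + 4)*(5*(-3) + 5)) = (I*sqrt(177))*(10*(-15 + 5)) = (I*sqrt(177))*(10*(-10)) = (I*sqrt(177))*(-100) = -100*I*sqrt(177)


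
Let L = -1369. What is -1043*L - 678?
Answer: 1427189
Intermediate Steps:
-1043*L - 678 = -1043*(-1369) - 678 = 1427867 - 678 = 1427189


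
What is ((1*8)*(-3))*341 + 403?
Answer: -7781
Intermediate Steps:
((1*8)*(-3))*341 + 403 = (8*(-3))*341 + 403 = -24*341 + 403 = -8184 + 403 = -7781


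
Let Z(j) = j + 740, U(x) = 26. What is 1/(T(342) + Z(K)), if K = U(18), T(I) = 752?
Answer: 1/1518 ≈ 0.00065876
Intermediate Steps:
K = 26
Z(j) = 740 + j
1/(T(342) + Z(K)) = 1/(752 + (740 + 26)) = 1/(752 + 766) = 1/1518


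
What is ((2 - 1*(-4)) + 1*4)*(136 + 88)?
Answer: 2240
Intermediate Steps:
((2 - 1*(-4)) + 1*4)*(136 + 88) = ((2 + 4) + 4)*224 = (6 + 4)*224 = 10*224 = 2240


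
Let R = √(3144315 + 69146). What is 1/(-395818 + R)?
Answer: -395818/156668675663 - 29*√3821/156668675663 ≈ -2.5379e-6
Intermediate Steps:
R = 29*√3821 (R = √3213461 = 29*√3821 ≈ 1792.6)
1/(-395818 + R) = 1/(-395818 + 29*√3821)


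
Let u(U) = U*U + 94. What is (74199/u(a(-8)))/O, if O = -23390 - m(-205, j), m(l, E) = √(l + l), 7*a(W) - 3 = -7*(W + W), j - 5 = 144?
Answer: -2834673863/325173551527 + 1211917*I*√410/3251735515270 ≈ -0.0087174 + 7.5466e-6*I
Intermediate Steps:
j = 149 (j = 5 + 144 = 149)
a(W) = 3/7 - 2*W (a(W) = 3/7 + (-7*(W + W))/7 = 3/7 + (-14*W)/7 = 3/7 - 2*W)
m(l, E) = √2*√l (m(l, E) = √(2*l) = √2*√l)
O = -23390 - I*√410 (O = -23390 - √2*√(-205) = -23390 - √2*I*√205 = -23390 - I*√410 ≈ -23390.0 - 20.248*I)
u(U) = 94 + U² (u(U) = U² + 94 = 94 + U²)
(74199/u(a(-8)))/O = (74199/(94 + (3/7 - 2*(-8))²))/(-23390 - I*√410) = (74199/(94 + (3/7 + 16)²))/(-23390 - I*√410) = (74199/(94 + (115/7)²))/(-23390 - I*√410) = (74199/(94 + 13225/49))/(-23390 - I*√410) = (74199/(17831/49))/(-23390 - I*√410) = (74199*(49/17831))/(-23390 - I*√410) = 3635751/(17831*(-23390 - I*√410))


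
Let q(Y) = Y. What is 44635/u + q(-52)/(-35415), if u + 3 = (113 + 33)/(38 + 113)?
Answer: -238693011311/10872405 ≈ -21954.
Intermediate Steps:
u = -307/151 (u = -3 + (113 + 33)/(38 + 113) = -3 + 146/151 = -307/151 ≈ -2.0331)
44635/u + q(-52)/(-35415) = 44635/(-307/151) - 52/(-35415) = 44635*(-151/307) - 52*(-1/35415) = -6739885/307 + 52/35415 = -238693011311/10872405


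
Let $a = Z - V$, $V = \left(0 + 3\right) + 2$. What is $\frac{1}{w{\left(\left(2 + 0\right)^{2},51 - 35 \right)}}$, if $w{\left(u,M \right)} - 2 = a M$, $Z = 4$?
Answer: $- \frac{1}{14} \approx -0.071429$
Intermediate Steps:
$V = 5$ ($V = 3 + 2 = 5$)
$a = -1$ ($a = 4 - 5 = -1$)
$w{\left(u,M \right)} = 2 - M$
$\frac{1}{w{\left(\left(2 + 0\right)^{2},51 - 35 \right)}} = \frac{1}{2 - \left(51 - 35\right)} = \frac{1}{2 - 16} = \frac{1}{-14} = - \frac{1}{14}$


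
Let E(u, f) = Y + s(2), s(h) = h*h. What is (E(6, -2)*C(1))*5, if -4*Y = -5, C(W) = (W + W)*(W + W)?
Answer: 105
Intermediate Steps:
C(W) = 4*W**2 (C(W) = (2*W)*(2*W) = 4*W**2)
Y = 5/4 (Y = -1/4*(-5) = 5/4 ≈ 1.2500)
s(h) = h**2
E(u, f) = 21/4 (E(u, f) = 5/4 + 2**2 = 5/4 + 4 = 21/4)
(E(6, -2)*C(1))*5 = (21*(4*1**2)/4)*5 = (21*(4*1)/4)*5 = ((21/4)*4)*5 = 21*5 = 105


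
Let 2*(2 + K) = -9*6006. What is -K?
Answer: 27029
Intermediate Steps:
K = -27029 (K = -2 + (-9*6006)/2 = -2 + (½)*(-54054) = -2 - 27027 = -27029)
-K = -1*(-27029) = 27029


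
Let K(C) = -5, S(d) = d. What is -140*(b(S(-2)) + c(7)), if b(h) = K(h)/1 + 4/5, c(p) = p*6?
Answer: -5292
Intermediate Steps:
c(p) = 6*p
b(h) = -21/5 (b(h) = -5/1 + 4/5 = -5*1 + 4*(⅕) = -5 + ⅘ = -21/5)
-140*(b(S(-2)) + c(7)) = -140*(-21/5 + 6*7) = -140*(-21/5 + 42) = -140*189/5 = -5292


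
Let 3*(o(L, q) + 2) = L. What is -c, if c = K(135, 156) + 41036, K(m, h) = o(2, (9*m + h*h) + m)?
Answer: -123104/3 ≈ -41035.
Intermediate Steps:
o(L, q) = -2 + L/3
K(m, h) = -4/3 (K(m, h) = -2 + (⅓)*2 = -2 + ⅔ = -4/3)
c = 123104/3 (c = -4/3 + 41036 = 123104/3 ≈ 41035.)
-c = -1*123104/3 = -123104/3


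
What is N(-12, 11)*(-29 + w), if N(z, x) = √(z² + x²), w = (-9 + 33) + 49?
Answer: 44*√265 ≈ 716.27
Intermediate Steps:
w = 73 (w = 24 + 49 = 73)
N(z, x) = √(x² + z²)
N(-12, 11)*(-29 + w) = √(11² + (-12)²)*(-29 + 73) = √(121 + 144)*44 = √265*44 = 44*√265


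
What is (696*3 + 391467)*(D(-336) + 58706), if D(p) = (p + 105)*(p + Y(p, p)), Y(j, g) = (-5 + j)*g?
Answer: -10362592019370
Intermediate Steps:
Y(j, g) = g*(-5 + j)
D(p) = (105 + p)*(p + p*(-5 + p)) (D(p) = (p + 105)*(p + p*(-5 + p)) = (105 + p)*(p + p*(-5 + p)))
(696*3 + 391467)*(D(-336) + 58706) = (696*3 + 391467)*(-336*(-420 + (-336)² + 101*(-336)) + 58706) = (2088 + 391467)*(-336*(-420 + 112896 - 33936) + 58706) = 393555*(-336*78540 + 58706) = 393555*(-26389440 + 58706) = 393555*(-26330734) = -10362592019370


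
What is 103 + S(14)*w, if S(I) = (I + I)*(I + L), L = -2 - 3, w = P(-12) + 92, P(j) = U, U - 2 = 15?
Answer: 27571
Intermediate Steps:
U = 17 (U = 2 + 15 = 17)
P(j) = 17
w = 109 (w = 17 + 92 = 109)
L = -5
S(I) = 2*I*(-5 + I) (S(I) = (I + I)*(I - 5) = (2*I)*(-5 + I) = 2*I*(-5 + I))
103 + S(14)*w = 103 + (2*14*(-5 + 14))*109 = 103 + (2*14*9)*109 = 103 + 252*109 = 103 + 27468 = 27571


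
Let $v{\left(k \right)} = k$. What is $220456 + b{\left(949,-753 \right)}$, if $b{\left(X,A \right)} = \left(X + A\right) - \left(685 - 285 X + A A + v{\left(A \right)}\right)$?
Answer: $-75824$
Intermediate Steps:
$b{\left(X,A \right)} = -685 - A^{2} + 286 X$ ($b{\left(X,A \right)} = \left(X + A\right) - \left(685 + A - 285 X + A A\right) = \left(A + X\right) - \left(685 + A + A^{2} - 285 X\right) = -685 - A^{2} + 286 X$)
$220456 + b{\left(949,-753 \right)} = 220456 - 296280 = -75824$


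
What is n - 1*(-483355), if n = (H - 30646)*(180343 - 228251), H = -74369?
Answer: 5031541975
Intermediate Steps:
n = 5031058620 (n = (-74369 - 30646)*(180343 - 228251) = -105015*(-47908) = 5031058620)
n - 1*(-483355) = 5031058620 - 1*(-483355) = 5031058620 + 483355 = 5031541975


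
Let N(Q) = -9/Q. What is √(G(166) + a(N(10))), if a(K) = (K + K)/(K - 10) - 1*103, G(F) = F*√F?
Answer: √(-1221781 + 1972246*√166)/109 ≈ 45.121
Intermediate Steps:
G(F) = F^(3/2)
a(K) = -103 + 2*K/(-10 + K) (a(K) = (2*K)/(-10 + K) - 103 = 2*K/(-10 + K) - 103 = -103 + 2*K/(-10 + K))
√(G(166) + a(N(10))) = √(166^(3/2) + (1030 - (-909)/10)/(-10 - 9/10)) = √(166*√166 + (1030 - (-909)/10)/(-10 - 9*⅒)) = √(166*√166 + (1030 - 101*(-9/10))/(-10 - 9/10)) = √(166*√166 + (1030 + 909/10)/(-109/10)) = √(166*√166 - 10/109*11209/10) = √(166*√166 - 11209/109) = √(-11209/109 + 166*√166)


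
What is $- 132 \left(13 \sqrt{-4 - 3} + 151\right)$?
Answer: $-19932 - 1716 i \sqrt{7} \approx -19932.0 - 4540.1 i$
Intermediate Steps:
$- 132 \left(13 \sqrt{-4 - 3} + 151\right) = - 132 \left(13 \sqrt{-7} + 151\right) = - 132 \left(13 i \sqrt{7} + 151\right) = - 132 \left(151 + 13 i \sqrt{7}\right) = -19932 - 1716 i \sqrt{7}$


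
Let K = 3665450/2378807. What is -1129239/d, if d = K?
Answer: -2686241637873/3665450 ≈ -7.3285e+5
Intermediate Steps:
K = 3665450/2378807 (K = 3665450*(1/2378807) = 3665450/2378807 ≈ 1.5409)
d = 3665450/2378807 ≈ 1.5409
-1129239/d = -1129239/3665450/2378807 = -1129239*2378807/3665450 = -2686241637873/3665450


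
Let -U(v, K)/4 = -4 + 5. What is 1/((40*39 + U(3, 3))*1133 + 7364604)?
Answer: 1/9127552 ≈ 1.0956e-7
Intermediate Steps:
U(v, K) = -4 (U(v, K) = -4*(-4 + 5) = -4*1 = -4)
1/((40*39 + U(3, 3))*1133 + 7364604) = 1/((40*39 - 4)*1133 + 7364604) = 1/((1560 - 4)*1133 + 7364604) = 1/(1556*1133 + 7364604) = 1/(1762948 + 7364604) = 1/9127552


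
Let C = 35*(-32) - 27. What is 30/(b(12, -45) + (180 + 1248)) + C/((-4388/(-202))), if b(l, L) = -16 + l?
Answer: -41225077/781064 ≈ -52.781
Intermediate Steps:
C = -1147 (C = -1120 - 27 = -1147)
30/(b(12, -45) + (180 + 1248)) + C/((-4388/(-202))) = 30/((-16 + 12) + (180 + 1248)) - 1147/((-4388/(-202))) = 30/(-4 + 1428) - 1147/((-4388*(-1/202))) = 30/1424 - 1147/2194/101 = 30*(1/1424) - 1147*101/2194 = 15/712 - 115847/2194 = -41225077/781064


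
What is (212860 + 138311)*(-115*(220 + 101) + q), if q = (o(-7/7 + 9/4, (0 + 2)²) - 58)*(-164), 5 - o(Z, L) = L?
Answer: -9680730957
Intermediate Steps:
o(Z, L) = 5 - L
q = 9348 (q = ((5 - (0 + 2)²) - 58)*(-164) = ((5 - 1*2²) - 58)*(-164) = ((5 - 1*4) - 58)*(-164) = ((5 - 4) - 58)*(-164) = (1 - 58)*(-164) = -57*(-164) = 9348)
(212860 + 138311)*(-115*(220 + 101) + q) = (212860 + 138311)*(-115*(220 + 101) + 9348) = 351171*(-115*321 + 9348) = 351171*(-36915 + 9348) = 351171*(-27567) = -9680730957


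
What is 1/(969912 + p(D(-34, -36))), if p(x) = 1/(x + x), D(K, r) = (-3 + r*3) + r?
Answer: 294/285154127 ≈ 1.0310e-6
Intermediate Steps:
D(K, r) = -3 + 4*r (D(K, r) = (-3 + 3*r) + r = -3 + 4*r)
p(x) = 1/(2*x)
1/(969912 + p(D(-34, -36))) = 1/(969912 + 1/(2*(-3 + 4*(-36)))) = 1/(969912 + 1/(2*(-3 - 144))) = 1/(969912 + (1/2)/(-147)) = 1/(969912 + (1/2)*(-1/147)) = 1/(969912 - 1/294) = 1/(285154127/294) = 294/285154127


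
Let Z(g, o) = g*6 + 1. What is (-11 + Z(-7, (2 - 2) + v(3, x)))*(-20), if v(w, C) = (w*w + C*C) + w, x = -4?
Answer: 1040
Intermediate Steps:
v(w, C) = w + C**2 + w**2 (v(w, C) = (w**2 + C**2) + w = (C**2 + w**2) + w = w + C**2 + w**2)
Z(g, o) = 1 + 6*g (Z(g, o) = 6*g + 1 = 1 + 6*g)
(-11 + Z(-7, (2 - 2) + v(3, x)))*(-20) = (-11 + (1 + 6*(-7)))*(-20) = (-11 + (1 - 42))*(-20) = (-11 - 41)*(-20) = -52*(-20) = 1040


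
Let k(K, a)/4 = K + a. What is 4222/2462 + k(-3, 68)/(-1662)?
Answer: 1594211/1022961 ≈ 1.5584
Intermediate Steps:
k(K, a) = 4*K + 4*a (k(K, a) = 4*(K + a) = 4*K + 4*a)
4222/2462 + k(-3, 68)/(-1662) = 4222/2462 + (4*(-3) + 4*68)/(-1662) = 4222*(1/2462) + (-12 + 272)*(-1/1662) = 2111/1231 + 260*(-1/1662) = 2111/1231 - 130/831 = 1594211/1022961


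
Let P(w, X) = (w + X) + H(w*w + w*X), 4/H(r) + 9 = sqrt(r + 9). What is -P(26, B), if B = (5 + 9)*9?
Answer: -147449/970 - sqrt(3961)/970 ≈ -152.07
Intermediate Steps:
H(r) = 4/(-9 + sqrt(9 + r)) (H(r) = 4/(-9 + sqrt(r + 9)) = 4/(-9 + sqrt(9 + r)))
B = 126 (B = 14*9 = 126)
P(w, X) = X + w + 4/(-9 + sqrt(9 + w**2 + X*w)) (P(w, X) = (w + X) + 4/(-9 + sqrt(9 + (w*w + w*X))) = (X + w) + 4/(-9 + sqrt(9 + (w**2 + X*w))) = (X + w) + 4/(-9 + sqrt(9 + w**2 + X*w)) = X + w + 4/(-9 + sqrt(9 + w**2 + X*w)))
-P(26, B) = -(126 + 26 + 4/(-9 + sqrt(9 + 26*(126 + 26)))) = -(126 + 26 + 4/(-9 + sqrt(9 + 26*152))) = -(126 + 26 + 4/(-9 + sqrt(9 + 3952))) = -(126 + 26 + 4/(-9 + sqrt(3961))) = -(152 + 4/(-9 + sqrt(3961))) = -152 - 4/(-9 + sqrt(3961))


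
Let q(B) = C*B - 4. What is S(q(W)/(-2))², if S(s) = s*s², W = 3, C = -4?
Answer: 262144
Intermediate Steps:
q(B) = -4 - 4*B (q(B) = -4*B - 4 = -4 - 4*B)
S(s) = s³
S(q(W)/(-2))² = (((-4 - 4*3)/(-2))³)² = (((-4 - 12)*(-½))³)² = ((-16*(-½))³)² = (8³)² = 512² = 262144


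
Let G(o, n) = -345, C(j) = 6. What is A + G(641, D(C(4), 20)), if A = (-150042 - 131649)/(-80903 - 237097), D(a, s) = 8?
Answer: -36476103/106000 ≈ -344.11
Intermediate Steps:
A = 93897/106000 (A = -281691/(-318000) = -281691*(-1/318000) = 93897/106000 ≈ 0.88582)
A + G(641, D(C(4), 20)) = 93897/106000 - 345 = -36476103/106000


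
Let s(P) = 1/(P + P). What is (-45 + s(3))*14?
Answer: -1883/3 ≈ -627.67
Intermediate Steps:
s(P) = 1/(2*P)
(-45 + s(3))*14 = (-45 + (½)/3)*14 = (-45 + (½)*(⅓))*14 = (-45 + ⅙)*14 = -269/6*14 = -1883/3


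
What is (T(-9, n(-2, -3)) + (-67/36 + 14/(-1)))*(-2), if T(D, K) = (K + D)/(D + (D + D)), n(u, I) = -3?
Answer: 185/6 ≈ 30.833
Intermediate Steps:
T(D, K) = (D + K)/(3*D) (T(D, K) = (D + K)/(D + 2*D) = (D + K)/((3*D)) = (D + K)*(1/(3*D)) = (D + K)/(3*D))
(T(-9, n(-2, -3)) + (-67/36 + 14/(-1)))*(-2) = ((⅓)*(-9 - 3)/(-9) + (-67/36 + 14/(-1)))*(-2) = ((⅓)*(-⅑)*(-12) + (-67*1/36 + 14*(-1)))*(-2) = (4/9 + (-67/36 - 14))*(-2) = (4/9 - 571/36)*(-2) = -185/12*(-2) = 185/6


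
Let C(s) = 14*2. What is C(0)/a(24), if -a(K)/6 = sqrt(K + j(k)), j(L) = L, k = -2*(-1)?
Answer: -7*sqrt(26)/39 ≈ -0.91521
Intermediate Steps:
k = 2
C(s) = 28
a(K) = -6*sqrt(2 + K) (a(K) = -6*sqrt(K + 2) = -6*sqrt(2 + K))
C(0)/a(24) = 28/((-6*sqrt(2 + 24))) = 28/((-6*sqrt(26))) = 28*(-sqrt(26)/156) = -7*sqrt(26)/39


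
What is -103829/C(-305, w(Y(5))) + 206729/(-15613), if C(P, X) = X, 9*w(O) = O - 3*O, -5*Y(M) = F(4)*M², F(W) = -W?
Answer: 14581470433/624520 ≈ 23348.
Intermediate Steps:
Y(M) = 4*M²/5 (Y(M) = -(-1*4)*M²/5 = -(-4)*M²/5 = 4*M²/5)
w(O) = -2*O/9 (w(O) = (O - 3*O)/9 = (-2*O)/9 = -2*O/9)
-103829/C(-305, w(Y(5))) + 206729/(-15613) = -103829/((-8*5²/45)) + 206729/(-15613) = -103829/((-8*25/45)) + 206729*(-1/15613) = -103829/((-2/9*20)) - 206729/15613 = -103829/(-40/9) - 206729/15613 = -103829*(-9/40) - 206729/15613 = 934461/40 - 206729/15613 = 14581470433/624520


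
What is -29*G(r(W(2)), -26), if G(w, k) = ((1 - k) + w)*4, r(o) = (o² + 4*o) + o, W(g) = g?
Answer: -4756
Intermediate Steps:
r(o) = o² + 5*o
G(w, k) = 4 - 4*k + 4*w (G(w, k) = (1 + w - k)*4 = 4 - 4*k + 4*w)
-29*G(r(W(2)), -26) = -29*(4 - 4*(-26) + 4*(2*(5 + 2))) = -29*(4 + 104 + 4*(2*7)) = -29*(4 + 104 + 4*14) = -29*(4 + 104 + 56) = -29*164 = -4756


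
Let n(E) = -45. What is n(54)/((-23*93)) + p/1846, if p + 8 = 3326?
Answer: 1196712/658099 ≈ 1.8184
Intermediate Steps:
p = 3318 (p = -8 + 3326 = 3318)
n(54)/((-23*93)) + p/1846 = -45/((-23*93)) + 3318/1846 = -45/(-2139) + 3318*(1/1846) = -45*(-1/2139) + 1659/923 = 15/713 + 1659/923 = 1196712/658099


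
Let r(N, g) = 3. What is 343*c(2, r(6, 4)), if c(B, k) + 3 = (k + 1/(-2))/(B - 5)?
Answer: -7889/6 ≈ -1314.8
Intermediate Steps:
c(B, k) = -3 + (-½ + k)/(-5 + B) (c(B, k) = -3 + (k + 1/(-2))/(B - 5) = -3 + (k - ½)/(-5 + B) = -3 + (-½ + k)/(-5 + B))
343*c(2, r(6, 4)) = 343*((29/2 + 3 - 3*2)/(-5 + 2)) = 343*((29/2 + 3 - 6)/(-3)) = 343*(-⅓*23/2) = 343*(-23/6) = -7889/6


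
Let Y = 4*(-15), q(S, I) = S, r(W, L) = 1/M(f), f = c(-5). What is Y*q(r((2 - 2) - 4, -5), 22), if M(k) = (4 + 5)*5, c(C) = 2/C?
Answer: -4/3 ≈ -1.3333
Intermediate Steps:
f = -2/5 (f = 2/(-5) = 2*(-1/5) = -2/5 ≈ -0.40000)
M(k) = 45 (M(k) = 9*5 = 45)
r(W, L) = 1/45
Y = -60
Y*q(r((2 - 2) - 4, -5), 22) = -60*1/45 = -4/3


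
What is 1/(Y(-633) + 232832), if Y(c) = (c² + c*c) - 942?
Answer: 1/1033268 ≈ 9.6780e-7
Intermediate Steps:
Y(c) = -942 + 2*c² (Y(c) = (c² + c²) - 942 = 2*c² - 942 = -942 + 2*c²)
1/(Y(-633) + 232832) = 1/((-942 + 2*(-633)²) + 232832) = 1/((-942 + 2*400689) + 232832) = 1/((-942 + 801378) + 232832) = 1/(800436 + 232832) = 1/1033268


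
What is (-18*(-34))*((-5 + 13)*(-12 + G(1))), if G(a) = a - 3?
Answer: -68544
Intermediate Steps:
G(a) = -3 + a
(-18*(-34))*((-5 + 13)*(-12 + G(1))) = (-18*(-34))*((-5 + 13)*(-12 + (-3 + 1))) = 612*(8*(-12 - 2)) = 612*(8*(-14)) = 612*(-112) = -68544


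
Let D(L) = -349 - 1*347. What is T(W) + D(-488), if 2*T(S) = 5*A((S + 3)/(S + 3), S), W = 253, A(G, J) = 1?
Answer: -1387/2 ≈ -693.50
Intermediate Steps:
D(L) = -696 (D(L) = -349 - 347 = -696)
T(S) = 5/2 (T(S) = (5*1)/2 = (½)*5 = 5/2)
T(W) + D(-488) = 5/2 - 696 = -1387/2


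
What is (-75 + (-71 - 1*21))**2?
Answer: 27889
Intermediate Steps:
(-75 + (-71 - 1*21))**2 = (-75 + (-71 - 21))**2 = (-75 - 92)**2 = (-167)**2 = 27889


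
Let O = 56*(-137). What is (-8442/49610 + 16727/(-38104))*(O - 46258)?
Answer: 282274630097/8592452 ≈ 32851.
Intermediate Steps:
O = -7672
(-8442/49610 + 16727/(-38104))*(O - 46258) = (-8442/49610 + 16727/(-38104))*(-7672 - 46258) = (-8442*1/49610 + 16727*(-1/38104))*(-53930) = (-4221/24805 - 16727/38104)*(-53930) = -52340929/85924520*(-53930) = 282274630097/8592452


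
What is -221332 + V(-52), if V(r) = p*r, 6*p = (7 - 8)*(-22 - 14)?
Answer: -221644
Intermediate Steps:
p = 6 (p = ((7 - 8)*(-22 - 14))/6 = (-1*(-36))/6 = (⅙)*36 = 6)
V(r) = 6*r
-221332 + V(-52) = -221332 + 6*(-52) = -221332 - 312 = -221644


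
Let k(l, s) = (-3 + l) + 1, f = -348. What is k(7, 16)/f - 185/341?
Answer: -66085/118668 ≈ -0.55689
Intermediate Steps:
k(l, s) = -2 + l
k(7, 16)/f - 185/341 = (-2 + 7)/(-348) - 185/341 = 5*(-1/348) - 185*1/341 = -5/348 - 185/341 = -66085/118668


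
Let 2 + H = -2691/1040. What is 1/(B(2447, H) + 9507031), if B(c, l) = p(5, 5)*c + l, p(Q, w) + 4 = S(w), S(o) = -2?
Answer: 80/759387553 ≈ 1.0535e-7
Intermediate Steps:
p(Q, w) = -6 (p(Q, w) = -4 - 2 = -6)
H = -367/80 (H = -2 - 2691/1040 = -2 - 2691*1/1040 = -2 - 207/80 = -367/80 ≈ -4.5875)
B(c, l) = l - 6*c (B(c, l) = -6*c + l = l - 6*c)
1/(B(2447, H) + 9507031) = 1/((-367/80 - 6*2447) + 9507031) = 1/((-367/80 - 14682) + 9507031) = 1/(-1174927/80 + 9507031) = 1/(759387553/80) = 80/759387553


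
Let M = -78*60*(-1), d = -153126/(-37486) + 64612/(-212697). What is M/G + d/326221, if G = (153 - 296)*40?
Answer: -1672055548314682/2043652399010343 ≈ -0.81817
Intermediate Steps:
d = 15073697695/3986579871 (d = -153126*(-1/37486) + 64612*(-1/212697) = 76563/18743 - 64612/212697 = 15073697695/3986579871 ≈ 3.7811)
G = -5720 (G = -143*40 = -5720)
M = 4680 (M = -4680*(-1) = 4680)
M/G + d/326221 = 4680/(-5720) + (15073697695/3986579871)/326221 = 4680*(-1/5720) + (15073697695/3986579871)*(1/326221) = -9/11 + 2153385385/185786581728213 = -1672055548314682/2043652399010343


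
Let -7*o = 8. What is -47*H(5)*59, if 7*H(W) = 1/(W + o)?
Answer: -2773/27 ≈ -102.70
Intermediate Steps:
o = -8/7 (o = -1/7*8 = -8/7 ≈ -1.1429)
H(W) = 1/(7*(-8/7 + W)) (H(W) = 1/(7*(W - 8/7)) = 1/(7*(-8/7 + W)))
-47*H(5)*59 = -47/(-8 + 7*5)*59 = -47/(-8 + 35)*59 = -47/27*59 = -2773/27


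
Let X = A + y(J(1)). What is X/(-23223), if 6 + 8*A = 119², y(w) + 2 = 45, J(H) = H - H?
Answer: -4833/61928 ≈ -0.078042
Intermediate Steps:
J(H) = 0
y(w) = 43 (y(w) = -2 + 45 = 43)
A = 14155/8 (A = -¾ + (⅛)*119² = -¾ + (⅛)*14161 = -¾ + 14161/8 = 14155/8 ≈ 1769.4)
X = 14499/8 (X = 14155/8 + 43 = 14499/8 ≈ 1812.4)
X/(-23223) = (14499/8)/(-23223) = (14499/8)*(-1/23223) = -4833/61928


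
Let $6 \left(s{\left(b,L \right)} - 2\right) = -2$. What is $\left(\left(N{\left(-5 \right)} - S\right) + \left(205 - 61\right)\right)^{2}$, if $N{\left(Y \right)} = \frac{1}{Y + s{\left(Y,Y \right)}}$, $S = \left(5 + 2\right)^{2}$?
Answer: $\frac{896809}{100} \approx 8968.1$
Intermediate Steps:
$s{\left(b,L \right)} = \frac{5}{3}$ ($s{\left(b,L \right)} = 2 + \frac{1}{6} \left(-2\right) = 2 - \frac{1}{3} = \frac{5}{3}$)
$S = 49$ ($S = 7^{2} = 49$)
$N{\left(Y \right)} = \frac{1}{\frac{5}{3} + Y}$ ($N{\left(Y \right)} = \frac{1}{Y + \frac{5}{3}} = \frac{1}{\frac{5}{3} + Y}$)
$\left(\left(N{\left(-5 \right)} - S\right) + \left(205 - 61\right)\right)^{2} = \left(\left(\frac{3}{5 + 3 \left(-5\right)} - 49\right) + \left(205 - 61\right)\right)^{2} = \left(\left(\frac{3}{5 - 15} - 49\right) + \left(205 - 61\right)\right)^{2} = \left(\left(\frac{3}{-10} - 49\right) + 144\right)^{2} = \left(\left(3 \left(- \frac{1}{10}\right) - 49\right) + 144\right)^{2} = \left(\left(- \frac{3}{10} - 49\right) + 144\right)^{2} = \left(- \frac{493}{10} + 144\right)^{2} = \left(\frac{947}{10}\right)^{2} = \frac{896809}{100}$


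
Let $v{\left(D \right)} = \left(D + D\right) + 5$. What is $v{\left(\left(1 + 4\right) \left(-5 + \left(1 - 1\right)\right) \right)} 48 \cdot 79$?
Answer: $-170640$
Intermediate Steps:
$v{\left(D \right)} = 5 + 2 D$ ($v{\left(D \right)} = 2 D + 5 = 5 + 2 D$)
$v{\left(\left(1 + 4\right) \left(-5 + \left(1 - 1\right)\right) \right)} 48 \cdot 79 = \left(5 + 2 \left(1 + 4\right) \left(-5 + \left(1 - 1\right)\right)\right) 48 \cdot 79 = \left(5 + 2 \cdot 5 \left(-5 + \left(1 - 1\right)\right)\right) 48 \cdot 79 = \left(5 + 2 \cdot 5 \left(-5 + 0\right)\right) 48 \cdot 79 = \left(5 + 2 \cdot 5 \left(-5\right)\right) 48 \cdot 79 = \left(5 + 2 \left(-25\right)\right) 48 \cdot 79 = \left(5 - 50\right) 48 \cdot 79 = \left(-45\right) 48 \cdot 79 = \left(-2160\right) 79 = -170640$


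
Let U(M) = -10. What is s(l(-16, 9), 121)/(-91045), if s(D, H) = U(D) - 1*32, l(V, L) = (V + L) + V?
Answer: 42/91045 ≈ 0.00046131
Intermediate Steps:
l(V, L) = L + 2*V (l(V, L) = (L + V) + V = L + 2*V)
s(D, H) = -42 (s(D, H) = -10 - 1*32 = -10 - 32 = -42)
s(l(-16, 9), 121)/(-91045) = -42/(-91045) = -42*(-1/91045) = 42/91045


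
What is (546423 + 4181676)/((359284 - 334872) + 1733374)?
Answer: 4728099/1757786 ≈ 2.6898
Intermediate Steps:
(546423 + 4181676)/((359284 - 334872) + 1733374) = 4728099/(24412 + 1733374) = 4728099/1757786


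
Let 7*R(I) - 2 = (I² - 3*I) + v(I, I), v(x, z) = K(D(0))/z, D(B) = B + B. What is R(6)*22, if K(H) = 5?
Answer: 1375/21 ≈ 65.476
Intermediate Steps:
D(B) = 2*B
v(x, z) = 5/z
R(I) = 2/7 - 3*I/7 + I²/7 + 5/(7*I) (R(I) = 2/7 + ((I² - 3*I) + 5/I)/7 = 2/7 + (I² - 3*I + 5/I)/7 = 2/7 + (-3*I/7 + I²/7 + 5/(7*I)) = 2/7 - 3*I/7 + I²/7 + 5/(7*I))
R(6)*22 = ((⅐)*(5 + 6*(2 + 6² - 3*6))/6)*22 = ((⅐)*(⅙)*(5 + 6*(2 + 36 - 18)))*22 = ((⅐)*(⅙)*(5 + 6*20))*22 = ((⅐)*(⅙)*(5 + 120))*22 = ((⅐)*(⅙)*125)*22 = (125/42)*22 = 1375/21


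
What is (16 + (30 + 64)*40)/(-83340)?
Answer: -944/20835 ≈ -0.045308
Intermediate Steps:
(16 + (30 + 64)*40)/(-83340) = (16 + 94*40)*(-1/83340) = (16 + 3760)*(-1/83340) = 3776*(-1/83340) = -944/20835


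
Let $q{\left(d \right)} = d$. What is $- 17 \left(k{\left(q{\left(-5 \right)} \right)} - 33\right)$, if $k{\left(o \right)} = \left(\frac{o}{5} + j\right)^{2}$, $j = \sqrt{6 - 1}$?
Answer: $459 + 34 \sqrt{5} \approx 535.03$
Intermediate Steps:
$j = \sqrt{5} \approx 2.2361$
$k{\left(o \right)} = \left(\sqrt{5} + \frac{o}{5}\right)^{2}$ ($k{\left(o \right)} = \left(\frac{o}{5} + \sqrt{5}\right)^{2} = \left(\sqrt{5} + \frac{o}{5}\right)^{2}$)
$- 17 \left(k{\left(q{\left(-5 \right)} \right)} - 33\right) = - 17 \left(\frac{\left(-5 + 5 \sqrt{5}\right)^{2}}{25} - 33\right) = - 17 \left(-33 + \frac{\left(-5 + 5 \sqrt{5}\right)^{2}}{25}\right) = 561 - \frac{17 \left(-5 + 5 \sqrt{5}\right)^{2}}{25}$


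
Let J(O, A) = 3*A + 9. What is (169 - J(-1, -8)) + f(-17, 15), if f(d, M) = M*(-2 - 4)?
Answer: 94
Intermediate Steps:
f(d, M) = -6*M (f(d, M) = M*(-6) = -6*M)
J(O, A) = 9 + 3*A
(169 - J(-1, -8)) + f(-17, 15) = (169 - (9 + 3*(-8))) - 6*15 = (169 - (9 - 24)) - 90 = (169 - 1*(-15)) - 90 = (169 + 15) - 90 = 184 - 90 = 94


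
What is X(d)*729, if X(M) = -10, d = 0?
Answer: -7290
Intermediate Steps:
X(d)*729 = -10*729 = -7290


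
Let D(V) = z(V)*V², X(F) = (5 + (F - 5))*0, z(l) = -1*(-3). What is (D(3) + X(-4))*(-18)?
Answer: -486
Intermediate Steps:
z(l) = 3
X(F) = 0 (X(F) = (5 + (-5 + F))*0 = F*0 = 0)
D(V) = 3*V²
(D(3) + X(-4))*(-18) = (3*3² + 0)*(-18) = (3*9 + 0)*(-18) = (27 + 0)*(-18) = 27*(-18) = -486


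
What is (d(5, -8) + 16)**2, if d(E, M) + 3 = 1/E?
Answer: 4356/25 ≈ 174.24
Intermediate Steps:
d(E, M) = -3 + 1/E
(d(5, -8) + 16)**2 = ((-3 + 1/5) + 16)**2 = (-14/5 + 16)**2 = (66/5)**2 = 4356/25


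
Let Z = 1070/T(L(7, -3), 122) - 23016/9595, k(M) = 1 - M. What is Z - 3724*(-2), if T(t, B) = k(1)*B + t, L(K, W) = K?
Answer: 510350458/67165 ≈ 7598.5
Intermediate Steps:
T(t, B) = t (T(t, B) = (1 - 1*1)*B + t = (1 - 1)*B + t = 0*B + t = 0 + t = t)
Z = 10105538/67165 (Z = 1070/7 - 23016/9595 = 10105538/67165 ≈ 150.46)
Z - 3724*(-2) = 10105538/67165 - 3724*(-2) = 10105538/67165 + 7448 = 510350458/67165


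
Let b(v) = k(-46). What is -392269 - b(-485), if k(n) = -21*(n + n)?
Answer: -394201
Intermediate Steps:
k(n) = -42*n
b(v) = 1932 (b(v) = -42*(-46) = 1932)
-392269 - b(-485) = -392269 - 1*1932 = -392269 - 1932 = -394201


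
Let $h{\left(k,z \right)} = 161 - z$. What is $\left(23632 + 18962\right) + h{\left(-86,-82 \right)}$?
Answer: $42837$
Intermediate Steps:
$\left(23632 + 18962\right) + h{\left(-86,-82 \right)} = \left(23632 + 18962\right) + \left(161 - -82\right) = 42594 + \left(161 + 82\right) = 42594 + 243 = 42837$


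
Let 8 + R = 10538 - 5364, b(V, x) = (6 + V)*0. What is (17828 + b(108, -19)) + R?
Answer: 22994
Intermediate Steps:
b(V, x) = 0
R = 5166 (R = -8 + (10538 - 5364) = -8 + 5174 = 5166)
(17828 + b(108, -19)) + R = (17828 + 0) + 5166 = 17828 + 5166 = 22994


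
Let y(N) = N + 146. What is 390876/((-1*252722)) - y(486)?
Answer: -80055590/126361 ≈ -633.55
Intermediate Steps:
y(N) = 146 + N
390876/((-1*252722)) - y(486) = 390876/((-1*252722)) - (146 + 486) = 390876/(-252722) - 1*632 = 390876*(-1/252722) - 632 = -195438/126361 - 632 = -80055590/126361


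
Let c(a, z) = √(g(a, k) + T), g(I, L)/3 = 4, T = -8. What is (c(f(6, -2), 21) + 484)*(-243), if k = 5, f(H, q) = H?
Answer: -118098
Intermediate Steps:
g(I, L) = 12 (g(I, L) = 3*4 = 12)
c(a, z) = 2 (c(a, z) = √(12 - 8) = √4 = 2)
(c(f(6, -2), 21) + 484)*(-243) = (2 + 484)*(-243) = 486*(-243) = -118098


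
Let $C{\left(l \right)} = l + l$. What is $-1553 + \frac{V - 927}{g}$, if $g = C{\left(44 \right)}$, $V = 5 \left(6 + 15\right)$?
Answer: $- \frac{68743}{44} \approx -1562.3$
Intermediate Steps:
$V = 105$ ($V = 5 \cdot 21 = 105$)
$C{\left(l \right)} = 2 l$
$g = 88$ ($g = 2 \cdot 44 = 88$)
$-1553 + \frac{V - 927}{g} = -1553 + \frac{105 - 927}{88} = -1553 - \frac{411}{44} = - \frac{68743}{44}$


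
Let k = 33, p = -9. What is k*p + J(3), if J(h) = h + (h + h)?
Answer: -288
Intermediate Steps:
J(h) = 3*h (J(h) = h + 2*h = 3*h)
k*p + J(3) = 33*(-9) + 3*3 = -297 + 9 = -288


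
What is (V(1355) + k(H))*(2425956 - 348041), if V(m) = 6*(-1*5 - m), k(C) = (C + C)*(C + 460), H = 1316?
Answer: 9696116582880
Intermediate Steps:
k(C) = 2*C*(460 + C) (k(C) = (2*C)*(460 + C) = 2*C*(460 + C))
V(m) = -30 - 6*m (V(m) = 6*(-5 - m) = -30 - 6*m)
(V(1355) + k(H))*(2425956 - 348041) = ((-30 - 6*1355) + 2*1316*(460 + 1316))*(2425956 - 348041) = ((-30 - 8130) + 2*1316*1776)*2077915 = (-8160 + 4674432)*2077915 = 4666272*2077915 = 9696116582880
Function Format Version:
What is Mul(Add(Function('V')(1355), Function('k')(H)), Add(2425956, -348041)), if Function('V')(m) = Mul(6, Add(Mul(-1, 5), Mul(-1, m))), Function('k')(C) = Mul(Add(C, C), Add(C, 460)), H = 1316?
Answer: 9696116582880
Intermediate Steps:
Function('k')(C) = Mul(2, C, Add(460, C)) (Function('k')(C) = Mul(Mul(2, C), Add(460, C)) = Mul(2, C, Add(460, C)))
Function('V')(m) = Add(-30, Mul(-6, m)) (Function('V')(m) = Mul(6, Add(-5, Mul(-1, m))) = Add(-30, Mul(-6, m)))
Mul(Add(Function('V')(1355), Function('k')(H)), Add(2425956, -348041)) = Mul(Add(Add(-30, Mul(-6, 1355)), Mul(2, 1316, Add(460, 1316))), Add(2425956, -348041)) = Mul(Add(Add(-30, -8130), Mul(2, 1316, 1776)), 2077915) = Mul(Add(-8160, 4674432), 2077915) = Mul(4666272, 2077915) = 9696116582880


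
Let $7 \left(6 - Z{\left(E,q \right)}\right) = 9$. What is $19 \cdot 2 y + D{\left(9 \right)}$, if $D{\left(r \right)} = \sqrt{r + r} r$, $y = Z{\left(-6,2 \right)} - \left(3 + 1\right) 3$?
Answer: $- \frac{1938}{7} + 27 \sqrt{2} \approx -238.67$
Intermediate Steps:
$Z{\left(E,q \right)} = \frac{33}{7}$ ($Z{\left(E,q \right)} = 6 - \frac{9}{7} = \frac{33}{7}$)
$y = - \frac{51}{7}$ ($y = \frac{33}{7} - \left(3 + 1\right) 3 = \frac{33}{7} - 4 \cdot 3 = \frac{33}{7} - 12 = - \frac{51}{7} \approx -7.2857$)
$D{\left(r \right)} = \sqrt{2} r^{\frac{3}{2}}$ ($D{\left(r \right)} = \sqrt{2 r} r = \sqrt{2} \sqrt{r} r = \sqrt{2} r^{\frac{3}{2}}$)
$19 \cdot 2 y + D{\left(9 \right)} = 19 \cdot 2 \left(- \frac{51}{7}\right) + \sqrt{2} \cdot 9^{\frac{3}{2}} = 38 \left(- \frac{51}{7}\right) + \sqrt{2} \cdot 27 = - \frac{1938}{7} + 27 \sqrt{2}$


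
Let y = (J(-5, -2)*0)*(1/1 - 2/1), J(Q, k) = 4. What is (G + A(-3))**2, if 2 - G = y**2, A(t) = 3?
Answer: 25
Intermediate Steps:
y = 0 (y = (4*0)*(1/1 - 2/1) = 0*(1*1 - 2*1) = 0*(1 - 2) = 0*(-1) = 0)
G = 2 (G = 2 - 1*0**2 = 2 - 1*0 = 2 + 0 = 2)
(G + A(-3))**2 = (2 + 3)**2 = 5**2 = 25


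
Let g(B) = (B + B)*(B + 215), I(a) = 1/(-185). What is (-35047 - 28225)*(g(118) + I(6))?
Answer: -919897624888/185 ≈ -4.9724e+9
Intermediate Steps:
I(a) = -1/185
g(B) = 2*B*(215 + B) (g(B) = (2*B)*(215 + B) = 2*B*(215 + B))
(-35047 - 28225)*(g(118) + I(6)) = (-35047 - 28225)*(2*118*(215 + 118) - 1/185) = -63272*(2*118*333 - 1/185) = -63272*(78588 - 1/185) = -63272*14538779/185 = -919897624888/185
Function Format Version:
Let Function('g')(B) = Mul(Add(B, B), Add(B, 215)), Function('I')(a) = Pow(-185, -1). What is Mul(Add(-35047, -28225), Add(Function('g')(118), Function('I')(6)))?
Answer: Rational(-919897624888, 185) ≈ -4.9724e+9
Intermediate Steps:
Function('I')(a) = Rational(-1, 185)
Function('g')(B) = Mul(2, B, Add(215, B)) (Function('g')(B) = Mul(Mul(2, B), Add(215, B)) = Mul(2, B, Add(215, B)))
Mul(Add(-35047, -28225), Add(Function('g')(118), Function('I')(6))) = Mul(Add(-35047, -28225), Add(Mul(2, 118, Add(215, 118)), Rational(-1, 185))) = Mul(-63272, Add(Mul(2, 118, 333), Rational(-1, 185))) = Mul(-63272, Add(78588, Rational(-1, 185))) = Mul(-63272, Rational(14538779, 185)) = Rational(-919897624888, 185)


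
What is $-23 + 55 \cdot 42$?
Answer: $2287$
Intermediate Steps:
$-23 + 55 \cdot 42 = -23 + 2310 = 2287$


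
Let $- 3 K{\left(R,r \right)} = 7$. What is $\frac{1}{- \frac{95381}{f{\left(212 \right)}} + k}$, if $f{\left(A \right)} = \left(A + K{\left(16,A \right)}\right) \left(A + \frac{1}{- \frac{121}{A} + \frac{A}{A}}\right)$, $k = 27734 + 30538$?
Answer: $\frac{533392}{31080686493} \approx 1.7162 \cdot 10^{-5}$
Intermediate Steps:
$k = 58272$
$K{\left(R,r \right)} = - \frac{7}{3}$ ($K{\left(R,r \right)} = \left(- \frac{1}{3}\right) 7 = - \frac{7}{3}$)
$f{\left(A \right)} = \left(- \frac{7}{3} + A\right) \left(A + \frac{1}{1 - \frac{121}{A}}\right)$ ($f{\left(A \right)} = \left(A - \frac{7}{3}\right) \left(A + \frac{1}{- \frac{121}{A} + \frac{A}{A}}\right) = \left(- \frac{7}{3} + A\right) \left(A + \frac{1}{- \frac{121}{A} + 1}\right) = \left(- \frac{7}{3} + A\right) \left(A + \frac{1}{1 - \frac{121}{A}}\right)$)
$\frac{1}{- \frac{95381}{f{\left(212 \right)}} + k} = \frac{1}{- \frac{95381}{\frac{1}{3} \cdot 212 \frac{1}{-121 + 212} \left(840 - 77804 + 3 \cdot 212^{2}\right)} + 58272} = \frac{1}{- \frac{95381}{\frac{1}{3} \cdot 212 \cdot \frac{1}{91} \left(840 - 77804 + 3 \cdot 44944\right)} + 58272} = \frac{1}{- \frac{95381}{\frac{1}{3} \cdot 212 \cdot \frac{1}{91} \left(840 - 77804 + 134832\right)} + 58272} = \frac{1}{- \frac{95381}{\frac{1}{3} \cdot 212 \cdot \frac{1}{91} \cdot 57868} + 58272} = \frac{1}{- \frac{95381}{\frac{12268016}{273}} + 58272} = \frac{1}{\left(-95381\right) \frac{273}{12268016} + 58272} = \frac{1}{- \frac{1132131}{533392} + 58272} = \frac{1}{\frac{31080686493}{533392}} = \frac{533392}{31080686493}$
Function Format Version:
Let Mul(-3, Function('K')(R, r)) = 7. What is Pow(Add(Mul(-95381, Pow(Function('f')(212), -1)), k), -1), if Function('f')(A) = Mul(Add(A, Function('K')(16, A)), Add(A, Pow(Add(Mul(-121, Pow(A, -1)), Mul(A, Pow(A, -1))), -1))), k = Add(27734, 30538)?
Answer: Rational(533392, 31080686493) ≈ 1.7162e-5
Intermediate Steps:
k = 58272
Function('K')(R, r) = Rational(-7, 3) (Function('K')(R, r) = Mul(Rational(-1, 3), 7) = Rational(-7, 3))
Function('f')(A) = Mul(Add(Rational(-7, 3), A), Add(A, Pow(Add(1, Mul(-121, Pow(A, -1))), -1))) (Function('f')(A) = Mul(Add(A, Rational(-7, 3)), Add(A, Pow(Add(Mul(-121, Pow(A, -1)), Mul(A, Pow(A, -1))), -1))) = Mul(Add(Rational(-7, 3), A), Add(A, Pow(Add(Mul(-121, Pow(A, -1)), 1), -1))) = Mul(Add(Rational(-7, 3), A), Add(A, Pow(Add(1, Mul(-121, Pow(A, -1))), -1))))
Pow(Add(Mul(-95381, Pow(Function('f')(212), -1)), k), -1) = Pow(Add(Mul(-95381, Pow(Mul(Rational(1, 3), 212, Pow(Add(-121, 212), -1), Add(840, Mul(-367, 212), Mul(3, Pow(212, 2)))), -1)), 58272), -1) = Pow(Add(Mul(-95381, Pow(Mul(Rational(1, 3), 212, Pow(91, -1), Add(840, -77804, Mul(3, 44944))), -1)), 58272), -1) = Pow(Add(Mul(-95381, Pow(Mul(Rational(1, 3), 212, Rational(1, 91), Add(840, -77804, 134832)), -1)), 58272), -1) = Pow(Add(Mul(-95381, Pow(Mul(Rational(1, 3), 212, Rational(1, 91), 57868), -1)), 58272), -1) = Pow(Add(Mul(-95381, Pow(Rational(12268016, 273), -1)), 58272), -1) = Pow(Add(Mul(-95381, Rational(273, 12268016)), 58272), -1) = Pow(Add(Rational(-1132131, 533392), 58272), -1) = Pow(Rational(31080686493, 533392), -1) = Rational(533392, 31080686493)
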